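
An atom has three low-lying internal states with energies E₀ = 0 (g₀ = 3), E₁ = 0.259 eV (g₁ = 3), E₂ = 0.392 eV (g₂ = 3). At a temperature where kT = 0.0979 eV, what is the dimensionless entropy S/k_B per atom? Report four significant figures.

Eᵢ/kT = 0, 2.64556, 4.00409.
Z = Σ gᵢe^(−Eᵢ/kT) = 3·e^(−0) + 3·e^(−2.64556) + 3·e^(−4.00409) = 3.00000 + 0.212897 + 0.0547226 = 3.26762.
⟨E⟩ = Σ EᵢPᵢ = 0.0234396 eV.
S/k_B = ln Z + ⟨E⟩/kT = ln(3.26762) + 0.0234396/0.0979 = 1.18406 + 0.239424 = 1.423.

1.423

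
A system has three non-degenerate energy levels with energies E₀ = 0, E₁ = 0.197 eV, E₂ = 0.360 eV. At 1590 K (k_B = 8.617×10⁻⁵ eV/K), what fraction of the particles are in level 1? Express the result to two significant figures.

k_BT = 8.617×10⁻⁵ × 1590 K = 0.1370 eV.
Eᵢ/kT = 0, 1.438, 2.628.
Z = Σ e^(−Eᵢ/kT) = e^(−0) + e^(−1.438) + e^(−2.628) = 1.000 + 0.2374 + 0.07222 = 1.310.
P₁ = e^(−E₁/kT) / Z = 0.2374/1.310 = 0.18.

0.18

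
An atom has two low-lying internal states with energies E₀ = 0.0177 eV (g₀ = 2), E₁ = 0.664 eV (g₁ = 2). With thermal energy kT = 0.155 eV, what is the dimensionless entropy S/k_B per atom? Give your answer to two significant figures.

0.77

Eᵢ/kT = 0.1142, 4.284.
Z = Σ gᵢe^(−Eᵢ/kT) = 2·e^(−0.1142) + 2·e^(−4.284) = 1.784 + 0.02757 = 1.812.
⟨E⟩ = Σ EᵢPᵢ = 0.02753 eV.
S/k_B = ln Z + ⟨E⟩/kT = ln(1.812) + 0.02753/0.155 = 0.5944 + 0.1776 = 0.77.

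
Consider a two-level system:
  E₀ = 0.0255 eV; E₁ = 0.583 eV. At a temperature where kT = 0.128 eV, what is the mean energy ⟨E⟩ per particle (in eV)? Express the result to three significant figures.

Eᵢ/kT = 0.19922, 4.5547.
Z = Σ e^(−Eᵢ/kT) = e^(−0.19922) + e^(−4.5547) = 0.81937 + 0.010518 = 0.82989.
⟨E⟩ = Σ Eᵢ e^(−Eᵢ/kT) / Z = (0.0255·0.81937 + 0.583·0.010518) / 0.82989 = 0.0326 eV.

0.0326 eV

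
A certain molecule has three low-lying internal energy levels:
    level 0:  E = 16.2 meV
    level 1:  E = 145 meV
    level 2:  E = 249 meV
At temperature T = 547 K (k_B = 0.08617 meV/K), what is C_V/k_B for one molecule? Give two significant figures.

k_BT = 0.08617 × 547 K = 47.13 meV.
Eᵢ/kT = 0.3437, 3.077, 5.283.
Z = Σ e^(−Eᵢ/kT) = e^(−0.3437) + e^(−3.077) + e^(−5.283) = 0.7091 + 0.04610 + 0.005077 = 0.7603.
⟨E⟩ = 25.56 meV, ⟨E²⟩ = 1934 meV².
C_V/k_B = (⟨E²⟩ − ⟨E⟩²)/(kT)² = (1934 − 653.3)/2221 = 0.58.

0.58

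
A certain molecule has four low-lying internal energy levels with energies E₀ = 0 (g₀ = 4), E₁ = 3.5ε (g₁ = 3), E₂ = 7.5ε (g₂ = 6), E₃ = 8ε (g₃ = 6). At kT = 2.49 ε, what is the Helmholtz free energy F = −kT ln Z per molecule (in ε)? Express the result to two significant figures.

Eᵢ/kT = 0, 1.406, 3.012, 3.213.
Z = Σ gᵢe^(−Eᵢ/kT) = 4·e^(−0) + 3·e^(−1.406) + 6·e^(−3.012) + 6·e^(−3.213) = 4.000 + 0.7354 + 0.2952 + 0.2414 = 5.272.
F = −kT ln Z = −2.49 × ln(5.272) = −2.49 × 1.662 = -4.1 ε.

-4.1 ε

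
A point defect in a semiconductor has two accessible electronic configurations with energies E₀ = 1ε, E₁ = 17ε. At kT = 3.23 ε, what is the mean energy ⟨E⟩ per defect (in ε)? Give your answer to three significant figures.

Eᵢ/kT = 0.30960, 5.2632.
Z = Σ e^(−Eᵢ/kT) = e^(−0.30960) + e^(−5.2632) = 0.73374 + 0.0051787 = 0.73892.
⟨E⟩ = Σ Eᵢ e^(−Eᵢ/kT) / Z = (1·0.73374 + 17·0.0051787) / 0.73892 = 1.11 ε.

1.11 ε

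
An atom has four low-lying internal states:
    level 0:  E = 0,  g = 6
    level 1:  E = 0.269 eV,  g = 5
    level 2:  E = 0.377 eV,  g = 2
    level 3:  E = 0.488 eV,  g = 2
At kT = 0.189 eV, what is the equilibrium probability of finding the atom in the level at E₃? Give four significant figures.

Eᵢ/kT = 0, 1.42328, 1.99471, 2.58201.
Z = Σ gᵢe^(−Eᵢ/kT) = 6·e^(−0) + 5·e^(−1.42328) + 2·e^(−1.99471) + 2·e^(−2.58201) = 6.00000 + 1.20461 + 0.272106 + 0.151244 = 7.62796.
P₃ = g₃ e^(−E₃/kT) / Z = 0.151244/7.62796 = 0.01983.

0.01983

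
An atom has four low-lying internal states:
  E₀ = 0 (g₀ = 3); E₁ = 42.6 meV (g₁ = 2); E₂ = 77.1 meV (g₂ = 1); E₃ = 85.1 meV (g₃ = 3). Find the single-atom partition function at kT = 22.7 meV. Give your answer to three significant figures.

Eᵢ/kT = 0, 1.8767, 3.3965, 3.7489.
Z = Σ gᵢe^(−Eᵢ/kT) = 3·e^(−0) + 2·e^(−1.8767) + 1·e^(−3.3965) + 3·e^(−3.7489) = 3.0000 + 0.30619 + 0.033490 + 0.070631 = 3.4103.

Z = 3.41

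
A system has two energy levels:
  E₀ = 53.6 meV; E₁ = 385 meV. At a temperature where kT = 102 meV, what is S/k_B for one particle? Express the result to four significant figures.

Eᵢ/kT = 0.525490, 3.77451.
Z = Σ e^(−Eᵢ/kT) = e^(−0.525490) + e^(−3.77451) = 0.591266 + 0.0229483 = 0.614214.
⟨E⟩ = Σ EᵢPᵢ = 65.9818 meV.
S/k_B = ln Z + ⟨E⟩/kT = ln(0.614214) + 65.9818/102 = -0.487412 + 0.646880 = 0.1595.

0.1595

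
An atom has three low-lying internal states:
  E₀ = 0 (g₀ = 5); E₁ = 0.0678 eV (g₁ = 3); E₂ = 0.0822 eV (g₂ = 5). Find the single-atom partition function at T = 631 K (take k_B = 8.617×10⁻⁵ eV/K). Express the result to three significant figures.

Z = 6.96

k_BT = 8.617×10⁻⁵ × 631 K = 0.054373 eV.
Eᵢ/kT = 0, 1.2469, 1.5118.
Z = Σ gᵢe^(−Eᵢ/kT) = 5·e^(−0) + 3·e^(−1.2469) + 5·e^(−1.5118) = 5.0000 + 0.86218 + 1.1026 = 6.9648.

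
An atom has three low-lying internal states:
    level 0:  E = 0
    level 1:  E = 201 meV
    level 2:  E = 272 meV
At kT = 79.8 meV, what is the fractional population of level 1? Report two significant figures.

Eᵢ/kT = 0, 2.519, 3.409.
Z = Σ e^(−Eᵢ/kT) = e^(−0) + e^(−2.519) + e^(−3.409) = 1.000 + 0.08054 + 0.03307 = 1.114.
P₁ = e^(−E₁/kT) / Z = 0.08054/1.114 = 0.072.

0.072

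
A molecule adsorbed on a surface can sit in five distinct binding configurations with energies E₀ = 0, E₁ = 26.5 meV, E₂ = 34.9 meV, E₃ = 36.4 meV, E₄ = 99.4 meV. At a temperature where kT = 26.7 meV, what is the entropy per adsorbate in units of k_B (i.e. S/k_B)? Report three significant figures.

1.26

Eᵢ/kT = 0, 0.99251, 1.3071, 1.3633, 3.7228.
Z = Σ e^(−Eᵢ/kT) = e^(−0) + e^(−0.99251) + e^(−1.3071) + e^(−1.3633) + e^(−3.7228) = 1.0000 + 0.37065 + 0.27060 + 0.25582 + 0.024166 = 1.9212.
⟨E⟩ = Σ EᵢPᵢ = 16.125 meV.
S/k_B = ln Z + ⟨E⟩/kT = ln(1.9212) + 16.125/26.7 = 0.65295 + 0.60393 = 1.26.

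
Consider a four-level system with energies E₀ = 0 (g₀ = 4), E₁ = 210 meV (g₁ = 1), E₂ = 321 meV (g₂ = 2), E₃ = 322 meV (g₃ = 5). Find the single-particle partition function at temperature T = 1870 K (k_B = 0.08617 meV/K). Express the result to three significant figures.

k_BT = 0.08617 × 1870 K = 161.14 meV.
Eᵢ/kT = 0, 1.3032, 1.9921, 1.9983.
Z = Σ gᵢe^(−Eᵢ/kT) = 4·e^(−0) + 1·e^(−1.3032) + 2·e^(−1.9921) + 5·e^(−1.9983) = 4.0000 + 0.27166 + 0.27282 + 0.67783 = 5.2223.

Z = 5.22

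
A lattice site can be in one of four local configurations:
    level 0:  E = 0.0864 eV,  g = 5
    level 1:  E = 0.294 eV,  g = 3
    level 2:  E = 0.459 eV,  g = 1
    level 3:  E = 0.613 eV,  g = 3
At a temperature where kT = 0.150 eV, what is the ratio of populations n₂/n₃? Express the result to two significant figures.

0.93

n₂/n₃ = (g₂/g₃) exp[−(E₂−E₃)/kT] = (1/3) × exp(−(-0.154 eV)/(0.150 eV)) = (1/3) × exp(1.027) = 0.93.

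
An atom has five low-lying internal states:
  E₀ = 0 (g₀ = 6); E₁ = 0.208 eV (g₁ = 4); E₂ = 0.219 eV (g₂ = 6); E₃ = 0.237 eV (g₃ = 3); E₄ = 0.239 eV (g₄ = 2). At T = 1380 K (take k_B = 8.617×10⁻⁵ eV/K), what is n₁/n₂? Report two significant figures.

k_BT = 8.617×10⁻⁵ × 1380 K = 0.1189 eV.
n₁/n₂ = (g₁/g₂) exp[−(E₁−E₂)/kT] = (4/6) × exp(−(-0.011 eV)/(0.1189 eV)) = (4/6) × exp(0.09251) = 0.73.

0.73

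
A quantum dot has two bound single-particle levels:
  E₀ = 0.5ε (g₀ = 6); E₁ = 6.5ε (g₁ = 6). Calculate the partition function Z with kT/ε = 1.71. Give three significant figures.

Z = 4.61

Eᵢ/kT = 0.29240, 3.8012.
Z = Σ gᵢe^(−Eᵢ/kT) = 6·e^(−0.29240) + 6·e^(−3.8012) = 4.4788 + 0.13406 = 4.6129.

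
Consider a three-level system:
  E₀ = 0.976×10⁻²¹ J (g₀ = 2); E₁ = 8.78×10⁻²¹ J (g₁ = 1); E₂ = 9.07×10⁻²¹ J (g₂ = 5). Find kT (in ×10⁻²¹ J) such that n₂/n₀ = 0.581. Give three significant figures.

5.55 ×10⁻²¹ J

n₂/n₀ = (g₂/g₀) exp[−(E₂−E₀)/kT] = 0.581.
⇒ (E₂−E₀)/kT = ln((5/2)/0.581) = ln(4.3029) = 1.4593.
kT = 8.094 ×10⁻²¹ J / 1.4593 = 5.55 ×10⁻²¹ J.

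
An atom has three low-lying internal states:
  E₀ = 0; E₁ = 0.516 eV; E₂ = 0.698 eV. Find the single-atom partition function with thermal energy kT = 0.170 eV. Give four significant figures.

Z = 1.065

Eᵢ/kT = 0, 3.03529, 4.10588.
Z = Σ e^(−Eᵢ/kT) = e^(−0) + e^(−3.03529) + e^(−4.10588) = 1.00000 + 0.0480607 + 0.0164755 = 1.06454.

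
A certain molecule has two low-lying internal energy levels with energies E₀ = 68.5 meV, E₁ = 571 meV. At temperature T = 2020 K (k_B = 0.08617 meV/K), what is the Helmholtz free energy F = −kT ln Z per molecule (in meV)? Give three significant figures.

k_BT = 0.08617 × 2020 K = 174.06 meV.
Eᵢ/kT = 0.39354, 3.2805.
Z = Σ e^(−Eᵢ/kT) = e^(−0.39354) + e^(−3.2805) = 0.67466 + 0.037609 = 0.71227.
F = −kT ln Z = −174.06 × ln(0.71227) = −174.06 × -0.33930 = 59.1 meV.

59.1 meV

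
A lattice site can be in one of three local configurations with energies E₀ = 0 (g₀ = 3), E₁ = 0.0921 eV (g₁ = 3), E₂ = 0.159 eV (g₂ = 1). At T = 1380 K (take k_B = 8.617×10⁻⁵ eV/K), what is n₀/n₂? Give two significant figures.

11

k_BT = 8.617×10⁻⁵ × 1380 K = 0.1189 eV.
n₀/n₂ = (g₀/g₂) exp[−(E₀−E₂)/kT] = (3/1) × exp(−(-0.159 eV)/(0.1189 eV)) = (3/1) × exp(1.337) = 11.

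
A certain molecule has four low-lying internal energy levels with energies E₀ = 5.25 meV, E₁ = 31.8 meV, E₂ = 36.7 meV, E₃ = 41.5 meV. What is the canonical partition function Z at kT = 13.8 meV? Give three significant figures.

Eᵢ/kT = 0.38043, 2.3043, 2.6594, 3.0072.
Z = Σ e^(−Eᵢ/kT) = e^(−0.38043) + e^(−2.3043) + e^(−2.6594) + e^(−3.0072) = 0.68357 + 0.099829 + 0.069990 + 0.049430 = 0.90282.

Z = 0.903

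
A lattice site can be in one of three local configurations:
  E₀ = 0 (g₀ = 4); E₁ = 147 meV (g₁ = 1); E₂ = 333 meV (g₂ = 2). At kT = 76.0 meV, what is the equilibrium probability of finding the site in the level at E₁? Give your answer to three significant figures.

0.0347

Eᵢ/kT = 0, 1.9342, 4.3816.
Z = Σ gᵢe^(−Eᵢ/kT) = 4·e^(−0) + 1·e^(−1.9342) + 2·e^(−4.3816) = 4.0000 + 0.14454 + 0.025011 = 4.1696.
P₁ = g₁ e^(−E₁/kT) / Z = 0.14454/4.1696 = 0.0347.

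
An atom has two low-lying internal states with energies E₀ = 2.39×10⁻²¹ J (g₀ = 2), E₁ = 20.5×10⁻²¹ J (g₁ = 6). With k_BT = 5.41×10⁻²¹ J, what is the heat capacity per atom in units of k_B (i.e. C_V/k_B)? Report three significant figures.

Eᵢ/kT = 0.44177, 3.7893.
Z = Σ gᵢe^(−Eᵢ/kT) = 2·e^(−0.44177) + 6·e^(−3.7893) = 1.2858 + 0.13567 = 1.4215.
⟨E⟩ = 4.1184, ⟨E²⟩ = 45.276.
C_V/k_B = (⟨E²⟩ − ⟨E⟩²)/(kT)² = (45.276 − 16.961)/29.268 = 0.967.

0.967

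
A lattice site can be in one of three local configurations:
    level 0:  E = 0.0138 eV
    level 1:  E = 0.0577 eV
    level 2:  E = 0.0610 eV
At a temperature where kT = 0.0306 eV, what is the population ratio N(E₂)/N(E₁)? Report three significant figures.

0.898

n₂/n₁ = exp[−(E₂−E₁)/kT] = exp(−(0.0033 eV)/(0.0306 eV)) = exp(-0.10784) = 0.898.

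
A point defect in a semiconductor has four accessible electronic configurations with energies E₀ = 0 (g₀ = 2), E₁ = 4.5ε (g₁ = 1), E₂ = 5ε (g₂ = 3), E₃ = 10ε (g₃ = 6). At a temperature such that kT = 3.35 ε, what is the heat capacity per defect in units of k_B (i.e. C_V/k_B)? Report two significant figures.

Eᵢ/kT = 0, 1.343, 1.493, 2.985.
Z = Σ gᵢe^(−Eᵢ/kT) = 2·e^(−0) + 1·e^(−1.343) + 3·e^(−1.493) + 6·e^(−2.985) = 2.000 + 0.2611 + 0.6741 + 0.3032 = 3.238.
⟨E⟩ = 2.340 ε, ⟨E²⟩ = 16.20 ε².
C_V/k_B = (⟨E²⟩ − ⟨E⟩²)/(kT)² = (16.20 − 5.476)/11.22 = 0.96.

0.96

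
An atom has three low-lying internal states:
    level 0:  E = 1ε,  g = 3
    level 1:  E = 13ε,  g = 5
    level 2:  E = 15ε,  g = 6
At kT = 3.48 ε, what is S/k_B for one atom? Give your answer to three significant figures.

Eᵢ/kT = 0.28736, 3.7356, 4.3103.
Z = Σ gᵢe^(−Eᵢ/kT) = 3·e^(−0.28736) + 5·e^(−3.7356) + 6·e^(−4.3103) = 2.2507 + 0.11929 + 0.080577 = 2.4506.
⟨E⟩ = Σ EᵢPᵢ = 2.0444 ε.
S/k_B = ln Z + ⟨E⟩/kT = ln(2.4506) + 2.0444/3.48 = 0.89633 + 0.58747 = 1.48.

1.48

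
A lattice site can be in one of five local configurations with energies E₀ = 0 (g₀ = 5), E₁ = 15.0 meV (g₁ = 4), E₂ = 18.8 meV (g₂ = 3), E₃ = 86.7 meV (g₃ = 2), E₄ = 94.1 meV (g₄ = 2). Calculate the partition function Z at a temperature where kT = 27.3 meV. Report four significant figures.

Eᵢ/kT = 0, 0.549451, 0.688645, 3.17582, 3.44689.
Z = Σ gᵢe^(−Eᵢ/kT) = 5·e^(−0) + 4·e^(−0.549451) + 3·e^(−0.688645) + 2·e^(−3.17582) + 2·e^(−3.44689) = 5.00000 + 2.30907 + 1.50677 + 0.0835197 + 0.0636890 = 8.96305.

Z = 8.963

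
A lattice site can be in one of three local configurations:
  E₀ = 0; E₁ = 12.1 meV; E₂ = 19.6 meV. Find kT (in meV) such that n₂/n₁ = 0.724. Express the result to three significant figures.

23.2 meV

n₂/n₁ = exp[−(E₂−E₁)/kT] = 0.724.
⇒ (E₂−E₁)/kT = ln(1/0.724) = ln(1.3812) = 0.32295.
kT = 7.5 meV / 0.32295 = 23.2 meV.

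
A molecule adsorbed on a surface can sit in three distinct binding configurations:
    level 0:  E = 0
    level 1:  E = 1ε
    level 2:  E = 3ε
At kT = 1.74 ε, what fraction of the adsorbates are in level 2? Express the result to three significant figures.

Eᵢ/kT = 0, 0.57471, 1.7241.
Z = Σ e^(−Eᵢ/kT) = e^(−0) + e^(−0.57471) + e^(−1.7241) = 1.0000 + 0.56287 + 0.17833 = 1.7412.
P₂ = e^(−E₂/kT) / Z = 0.17833/1.7412 = 0.102.

0.102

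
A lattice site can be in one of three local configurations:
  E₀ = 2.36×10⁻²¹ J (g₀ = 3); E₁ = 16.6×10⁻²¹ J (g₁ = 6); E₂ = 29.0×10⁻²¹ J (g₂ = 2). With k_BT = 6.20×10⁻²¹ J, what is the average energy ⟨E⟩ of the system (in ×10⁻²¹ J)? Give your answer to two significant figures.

Eᵢ/kT = 0.3806, 2.677, 4.677.
Z = Σ gᵢe^(−Eᵢ/kT) = 3·e^(−0.3806) + 6·e^(−2.677) + 2·e^(−4.677) = 2.050 + 0.4126 + 0.01861 = 2.481.
⟨E⟩ = Σ Eᵢ gᵢe^(−Eᵢ/kT) / Z = (2.36·2.050 + 16.6·0.4126 + 29.0·0.01861) / 2.481 = 4.9 ×10⁻²¹ J.

4.9 ×10⁻²¹ J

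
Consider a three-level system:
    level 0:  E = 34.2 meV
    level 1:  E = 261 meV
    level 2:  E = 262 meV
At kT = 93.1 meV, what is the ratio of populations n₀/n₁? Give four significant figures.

11.43

n₀/n₁ = exp[−(E₀−E₁)/kT] = exp(−(-226.8 meV)/(93.1 meV)) = exp(2.43609) = 11.43.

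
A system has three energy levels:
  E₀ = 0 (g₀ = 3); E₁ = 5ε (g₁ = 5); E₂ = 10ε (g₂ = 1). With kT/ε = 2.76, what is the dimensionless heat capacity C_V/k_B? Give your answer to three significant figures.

Eᵢ/kT = 0, 1.8116, 3.6232.
Z = Σ gᵢe^(−Eᵢ/kT) = 3·e^(−0) + 5·e^(−1.8116) + 1·e^(−3.6232) = 3.0000 + 0.81696 + 0.026697 = 3.8437.
⟨E⟩ = 1.1322 ε, ⟨E²⟩ = 6.0082 ε².
C_V/k_B = (⟨E²⟩ − ⟨E⟩²)/(kT)² = (6.0082 − 1.2819)/7.6176 = 0.620.

0.620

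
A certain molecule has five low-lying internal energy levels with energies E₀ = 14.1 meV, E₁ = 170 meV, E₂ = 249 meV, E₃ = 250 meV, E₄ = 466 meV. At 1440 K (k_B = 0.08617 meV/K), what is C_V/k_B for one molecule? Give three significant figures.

k_BT = 0.08617 × 1440 K = 124.08 meV.
Eᵢ/kT = 0.11364, 1.3701, 2.0068, 2.0148, 3.7556.
Z = Σ e^(−Eᵢ/kT) = e^(−0.11364) + e^(−1.3701) + e^(−2.0068) + e^(−2.0148) + e^(−3.7556) = 0.89258 + 0.25408 + 0.13442 + 0.13335 + 0.023386 = 1.4378.
⟨E⟩ = 92.840 meV, ⟨E²⟩ = 20356 meV².
C_V/k_B = (⟨E²⟩ − ⟨E⟩²)/(kT)² = (20356 − 8619.3)/15396 = 0.762.

0.762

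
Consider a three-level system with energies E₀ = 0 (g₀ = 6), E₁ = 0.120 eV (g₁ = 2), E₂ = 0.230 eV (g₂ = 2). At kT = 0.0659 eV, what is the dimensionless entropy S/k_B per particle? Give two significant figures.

2.0

Eᵢ/kT = 0, 1.821, 3.490.
Z = Σ gᵢe^(−Eᵢ/kT) = 6·e^(−0) + 2·e^(−1.821) + 2·e^(−3.490) = 6.000 + 0.3237 + 0.06100 = 6.385.
⟨E⟩ = Σ EᵢPᵢ = 0.008281 eV.
S/k_B = ln Z + ⟨E⟩/kT = ln(6.385) + 0.008281/0.0659 = 1.854 + 0.1257 = 2.0.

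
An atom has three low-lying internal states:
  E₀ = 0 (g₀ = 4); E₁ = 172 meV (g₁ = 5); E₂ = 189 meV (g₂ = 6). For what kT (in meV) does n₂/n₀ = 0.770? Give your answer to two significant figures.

280 meV

n₂/n₀ = (g₂/g₀) exp[−(E₂−E₀)/kT] = 0.770.
⇒ (E₂−E₀)/kT = ln((6/4)/0.770) = ln(1.948) = 0.6668.
kT = 189 meV / 0.6668 = 280 meV.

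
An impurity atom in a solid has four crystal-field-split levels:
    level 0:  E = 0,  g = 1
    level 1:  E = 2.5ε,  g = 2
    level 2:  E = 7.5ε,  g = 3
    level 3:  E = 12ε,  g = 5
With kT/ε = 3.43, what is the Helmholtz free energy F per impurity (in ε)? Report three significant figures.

Eᵢ/kT = 0, 0.72886, 2.1866, 3.4985.
Z = Σ gᵢe^(−Eᵢ/kT) = 1·e^(−0) + 2·e^(−0.72886) + 3·e^(−2.1866) + 5·e^(−3.4985) = 1.0000 + 0.96492 + 0.33689 + 0.15121 = 2.4530.
F = −kT ln Z = −3.43 × ln(2.4530) = −3.43 × 0.89731 = -3.08 ε.

-3.08 ε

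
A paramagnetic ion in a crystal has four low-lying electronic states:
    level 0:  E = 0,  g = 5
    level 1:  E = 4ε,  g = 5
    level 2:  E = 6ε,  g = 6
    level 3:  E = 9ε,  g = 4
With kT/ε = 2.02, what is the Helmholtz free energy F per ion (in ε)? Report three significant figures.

Eᵢ/kT = 0, 1.9802, 2.9703, 4.4554.
Z = Σ gᵢe^(−Eᵢ/kT) = 5·e^(−0) + 5·e^(−1.9802) + 6·e^(−2.9703) + 4·e^(−4.4554) = 5.0000 + 0.69021 + 0.30773 + 0.046463 = 6.0444.
F = −kT ln Z = −2.02 × ln(6.0444) = −2.02 × 1.7991 = -3.63 ε.

-3.63 ε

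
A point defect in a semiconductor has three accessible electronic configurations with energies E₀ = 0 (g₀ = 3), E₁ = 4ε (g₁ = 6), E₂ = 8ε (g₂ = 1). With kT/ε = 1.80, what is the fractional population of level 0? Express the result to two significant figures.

Eᵢ/kT = 0, 2.222, 4.444.
Z = Σ gᵢe^(−Eᵢ/kT) = 3·e^(−0) + 6·e^(−2.222) + 1·e^(−4.444) = 3.000 + 0.6504 + 0.01175 = 3.662.
P₀ = g₀ e^(−E₀/kT) / Z = 3.000/3.662 = 0.82.

0.82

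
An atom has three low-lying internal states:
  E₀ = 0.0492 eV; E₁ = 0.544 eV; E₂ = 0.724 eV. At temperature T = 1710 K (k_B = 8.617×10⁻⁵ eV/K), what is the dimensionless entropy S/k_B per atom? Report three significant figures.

0.201

k_BT = 8.617×10⁻⁵ × 1710 K = 0.14735 eV.
Eᵢ/kT = 0.33390, 3.6919, 4.9135.
Z = Σ e^(−Eᵢ/kT) = e^(−0.33390) + e^(−3.6919) + e^(−4.9135) = 0.71613 + 0.024925 + 0.0073467 = 0.74840.
⟨E⟩ = Σ EᵢPᵢ = 0.072303 eV.
S/k_B = ln Z + ⟨E⟩/kT = ln(0.74840) + 0.072303/0.14735 = -0.28982 + 0.49069 = 0.201.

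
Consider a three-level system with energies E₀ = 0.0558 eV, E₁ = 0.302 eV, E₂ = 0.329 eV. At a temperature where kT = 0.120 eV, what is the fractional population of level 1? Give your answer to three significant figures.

Eᵢ/kT = 0.46500, 2.5167, 2.7417.
Z = Σ e^(−Eᵢ/kT) = e^(−0.46500) + e^(−2.5167) + e^(−2.7417) = 0.62814 + 0.080726 + 0.064461 = 0.77333.
P₁ = e^(−E₁/kT) / Z = 0.080726/0.77333 = 0.104.

0.104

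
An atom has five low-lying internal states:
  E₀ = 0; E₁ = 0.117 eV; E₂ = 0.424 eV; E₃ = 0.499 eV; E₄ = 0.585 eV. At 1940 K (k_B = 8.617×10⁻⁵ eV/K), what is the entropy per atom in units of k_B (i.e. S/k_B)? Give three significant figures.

0.991

k_BT = 8.617×10⁻⁵ × 1940 K = 0.16717 eV.
Eᵢ/kT = 0, 0.69989, 2.5363, 2.9850, 3.4994.
Z = Σ e^(−Eᵢ/kT) = e^(−0) + e^(−0.69989) + e^(−2.5363) + e^(−2.9850) + e^(−3.4994) = 1.0000 + 0.49664 + 0.079159 + 0.050540 + 0.030216 = 1.6566.
⟨E⟩ = Σ EᵢPᵢ = 0.081230 eV.
S/k_B = ln Z + ⟨E⟩/kT = ln(1.6566) + 0.081230/0.16717 = 0.50477 + 0.48591 = 0.991.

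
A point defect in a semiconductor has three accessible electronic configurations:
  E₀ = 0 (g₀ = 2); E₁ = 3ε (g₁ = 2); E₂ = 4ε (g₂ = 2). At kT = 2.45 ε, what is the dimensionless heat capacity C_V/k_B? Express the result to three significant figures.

0.438

Eᵢ/kT = 0, 1.2245, 1.6327.
Z = Σ gᵢe^(−Eᵢ/kT) = 2·e^(−0) + 2·e^(−1.2245) + 2·e^(−1.6327) = 2.0000 + 0.58781 + 0.39080 = 2.9786.
⟨E⟩ = 1.1168 ε, ⟨E²⟩ = 3.8753 ε².
C_V/k_B = (⟨E²⟩ − ⟨E⟩²)/(kT)² = (3.8753 − 1.2472)/6.0025 = 0.438.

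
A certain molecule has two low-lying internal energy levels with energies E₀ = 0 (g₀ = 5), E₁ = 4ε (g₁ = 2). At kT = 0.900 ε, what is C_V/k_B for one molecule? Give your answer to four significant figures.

0.09192

Eᵢ/kT = 0, 4.44444.
Z = Σ gᵢe^(−Eᵢ/kT) = 5·e^(−0) + 2·e^(−4.44444) = 5.00000 + 0.0234874 = 5.02349.
⟨E⟩ = 0.0187021 ε, ⟨E²⟩ = 0.0748082 ε².
C_V/k_B = (⟨E²⟩ − ⟨E⟩²)/(kT)² = (0.0748082 − 0.000349769)/0.810000 = 0.09192.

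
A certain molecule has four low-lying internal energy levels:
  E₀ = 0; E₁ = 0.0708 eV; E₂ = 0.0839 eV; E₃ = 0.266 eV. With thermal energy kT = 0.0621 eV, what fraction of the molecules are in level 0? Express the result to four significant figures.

Eᵢ/kT = 0, 1.14010, 1.35105, 4.28341.
Z = Σ e^(−Eᵢ/kT) = e^(−0) + e^(−1.14010) + e^(−1.35105) + e^(−4.28341) = 1.00000 + 0.319787 + 0.258968 + 0.0137955 = 1.59255.
P₀ = e^(−E₀/kT) / Z = 1.00000/1.59255 = 0.6279.

0.6279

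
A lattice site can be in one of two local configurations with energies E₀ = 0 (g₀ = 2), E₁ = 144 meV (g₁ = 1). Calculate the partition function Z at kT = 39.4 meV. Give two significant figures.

Z = 2.0

Eᵢ/kT = 0, 3.655.
Z = Σ gᵢe^(−Eᵢ/kT) = 2·e^(−0) + 1·e^(−3.655) = 2.000 + 0.02586 = 2.026.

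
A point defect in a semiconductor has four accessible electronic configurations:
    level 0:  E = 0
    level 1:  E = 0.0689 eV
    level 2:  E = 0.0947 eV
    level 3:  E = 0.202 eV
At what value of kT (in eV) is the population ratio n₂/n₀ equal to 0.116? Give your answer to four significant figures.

0.04396 eV

n₂/n₀ = exp[−(E₂−E₀)/kT] = 0.116.
⇒ (E₂−E₀)/kT = ln(1/0.116) = ln(8.62069) = 2.15417.
kT = 0.0947 eV / 2.15417 = 0.04396 eV.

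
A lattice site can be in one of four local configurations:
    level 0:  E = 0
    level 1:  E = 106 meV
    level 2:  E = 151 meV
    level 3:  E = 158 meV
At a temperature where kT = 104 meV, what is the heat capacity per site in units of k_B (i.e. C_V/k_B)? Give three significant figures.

Eᵢ/kT = 0, 1.0192, 1.4519, 1.5192.
Z = Σ e^(−Eᵢ/kT) = e^(−0) + e^(−1.0192) + e^(−1.4519) + e^(−1.5192) = 1.0000 + 0.36088 + 0.23413 + 0.21889 = 1.8139.
⟨E⟩ = 59.646 meV, ⟨E²⟩ = 8191.0 meV².
C_V/k_B = (⟨E²⟩ − ⟨E⟩²)/(kT)² = (8191.0 − 3557.6)/10816 = 0.428.

0.428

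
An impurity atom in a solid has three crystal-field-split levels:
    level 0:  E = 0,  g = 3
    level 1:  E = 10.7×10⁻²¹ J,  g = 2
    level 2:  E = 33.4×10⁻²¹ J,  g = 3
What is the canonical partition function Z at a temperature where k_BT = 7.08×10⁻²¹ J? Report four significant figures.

Z = 3.468

Eᵢ/kT = 0, 1.51130, 4.71751.
Z = Σ gᵢe^(−Eᵢ/kT) = 3·e^(−0) + 2·e^(−1.51130) + 3·e^(−4.71751) = 3.00000 + 0.441246 + 0.0268122 = 3.46806.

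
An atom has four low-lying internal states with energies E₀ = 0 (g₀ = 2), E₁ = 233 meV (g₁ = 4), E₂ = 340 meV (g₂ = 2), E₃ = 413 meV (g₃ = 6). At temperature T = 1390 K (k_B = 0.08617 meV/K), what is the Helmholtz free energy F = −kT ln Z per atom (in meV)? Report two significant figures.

k_BT = 0.08617 × 1390 K = 119.8 meV.
Eᵢ/kT = 0, 1.945, 2.838, 3.447.
Z = Σ gᵢe^(−Eᵢ/kT) = 2·e^(−0) + 4·e^(−1.945) + 2·e^(−2.838) + 6·e^(−3.447) = 2.000 + 0.5719 + 0.1171 + 0.1910 = 2.880.
F = −kT ln Z = −119.8 × ln(2.880) = −119.8 × 1.058 = -130 meV.

-130 meV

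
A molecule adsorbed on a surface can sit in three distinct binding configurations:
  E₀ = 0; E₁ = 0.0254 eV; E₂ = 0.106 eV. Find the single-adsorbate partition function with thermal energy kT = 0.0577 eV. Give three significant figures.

Z = 1.80

Eᵢ/kT = 0, 0.44021, 1.8371.
Z = Σ e^(−Eᵢ/kT) = e^(−0) + e^(−0.44021) + e^(−1.8371) = 1.0000 + 0.64390 + 0.15928 = 1.8032.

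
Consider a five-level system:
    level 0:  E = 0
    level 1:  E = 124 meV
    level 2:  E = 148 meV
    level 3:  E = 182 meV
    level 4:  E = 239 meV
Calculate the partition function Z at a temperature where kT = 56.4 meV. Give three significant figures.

Z = 1.24

Eᵢ/kT = 0, 2.1986, 2.6241, 3.2270, 4.2376.
Z = Σ e^(−Eᵢ/kT) = e^(−0) + e^(−2.1986) + e^(−2.6241) + e^(−3.2270) + e^(−4.2376) = 1.0000 + 0.11096 + 0.072505 + 0.039676 + 0.014442 = 1.2376.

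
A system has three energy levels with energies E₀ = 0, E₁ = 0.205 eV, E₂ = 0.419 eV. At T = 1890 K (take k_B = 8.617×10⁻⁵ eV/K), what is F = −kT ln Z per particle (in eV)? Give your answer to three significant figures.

-0.0501 eV

k_BT = 8.617×10⁻⁵ × 1890 K = 0.16286 eV.
Eᵢ/kT = 0, 1.2587, 2.5728.
Z = Σ e^(−Eᵢ/kT) = e^(−0) + e^(−1.2587) + e^(−2.5728) = 1.0000 + 0.28402 + 0.076322 = 1.3603.
F = −kT ln Z = −0.16286 × ln(1.3603) = −0.16286 × 0.30771 = -0.0501 eV.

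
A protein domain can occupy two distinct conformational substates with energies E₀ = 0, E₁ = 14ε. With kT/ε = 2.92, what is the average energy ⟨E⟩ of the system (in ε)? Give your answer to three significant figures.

0.115 ε

Eᵢ/kT = 0, 4.7945.
Z = Σ e^(−Eᵢ/kT) = e^(−0) + e^(−4.7945) = 1.0000 + 0.0082751 = 1.0083.
⟨E⟩ = Σ Eᵢ e^(−Eᵢ/kT) / Z = (0·1.0000 + 14·0.0082751) / 1.0083 = 0.115 ε.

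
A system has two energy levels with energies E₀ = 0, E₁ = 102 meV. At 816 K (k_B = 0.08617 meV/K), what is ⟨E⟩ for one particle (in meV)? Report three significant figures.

k_BT = 0.08617 × 816 K = 70.315 meV.
Eᵢ/kT = 0, 1.4506.
Z = Σ e^(−Eᵢ/kT) = e^(−0) + e^(−1.4506) = 1.0000 + 0.23443 = 1.2344.
⟨E⟩ = Σ Eᵢ e^(−Eᵢ/kT) / Z = (0·1.0000 + 102·0.23443) / 1.2344 = 19.4 meV.

19.4 meV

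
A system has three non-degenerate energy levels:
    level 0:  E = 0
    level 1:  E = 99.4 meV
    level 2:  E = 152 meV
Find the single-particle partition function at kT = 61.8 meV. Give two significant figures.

Eᵢ/kT = 0, 1.608, 2.460.
Z = Σ e^(−Eᵢ/kT) = e^(−0) + e^(−1.608) + e^(−2.460) = 1.000 + 0.2003 + 0.08543 = 1.286.

Z = 1.3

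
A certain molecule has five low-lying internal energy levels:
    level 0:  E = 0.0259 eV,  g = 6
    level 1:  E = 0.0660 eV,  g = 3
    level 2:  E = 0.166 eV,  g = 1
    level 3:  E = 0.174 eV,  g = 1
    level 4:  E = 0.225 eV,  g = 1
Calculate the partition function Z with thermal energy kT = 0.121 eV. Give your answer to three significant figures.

Z = 7.23

Eᵢ/kT = 0.21405, 0.54545, 1.3719, 1.4380, 1.8595.
Z = Σ gᵢe^(−Eᵢ/kT) = 6·e^(−0.21405) + 3·e^(−0.54545) + 1·e^(−1.3719) + 1·e^(−1.4380) + 1·e^(−1.8595) = 4.8438 + 1.7387 + 0.25362 + 0.23740 + 0.15575 = 7.2293.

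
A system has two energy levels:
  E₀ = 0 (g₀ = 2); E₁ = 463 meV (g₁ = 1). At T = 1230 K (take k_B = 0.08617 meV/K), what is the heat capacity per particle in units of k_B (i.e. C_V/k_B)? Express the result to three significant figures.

0.119

k_BT = 0.08617 × 1230 K = 105.99 meV.
Eᵢ/kT = 0, 4.3683.
Z = Σ gᵢe^(−Eᵢ/kT) = 2·e^(−0) + 1·e^(−4.3683) = 2.0000 + 0.012673 = 2.0127.
⟨E⟩ = 2.9153 meV, ⟨E²⟩ = 1349.8 meV².
C_V/k_B = (⟨E²⟩ − ⟨E⟩²)/(kT)² = (1349.8 − 8.4990)/11234 = 0.119.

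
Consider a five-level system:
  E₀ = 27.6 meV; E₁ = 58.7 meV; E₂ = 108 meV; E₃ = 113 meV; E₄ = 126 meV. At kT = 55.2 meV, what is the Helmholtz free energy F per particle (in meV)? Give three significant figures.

-15.5 meV

Eᵢ/kT = 0.50000, 1.0634, 1.9565, 2.0471, 2.2826.
Z = Σ e^(−Eᵢ/kT) = e^(−0.50000) + e^(−1.0634) + e^(−1.9565) + e^(−2.0471) + e^(−2.2826) = 0.60653 + 0.34528 + 0.14135 + 0.12911 + 0.10202 = 1.3243.
F = −kT ln Z = −55.2 × ln(1.3243) = −55.2 × 0.28088 = -15.5 meV.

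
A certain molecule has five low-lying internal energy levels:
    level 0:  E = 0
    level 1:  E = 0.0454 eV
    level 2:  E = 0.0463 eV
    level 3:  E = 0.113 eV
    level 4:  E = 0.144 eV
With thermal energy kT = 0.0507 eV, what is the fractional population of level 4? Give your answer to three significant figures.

0.0296

Eᵢ/kT = 0, 0.89546, 0.91321, 2.2288, 2.8402.
Z = Σ e^(−Eᵢ/kT) = e^(−0) + e^(−0.89546) + e^(−0.91321) + e^(−2.2288) + e^(−2.8402) = 1.0000 + 0.40842 + 0.40123 + 0.10766 + 0.058414 = 1.9757.
P₄ = e^(−E₄/kT) / Z = 0.058414/1.9757 = 0.0296.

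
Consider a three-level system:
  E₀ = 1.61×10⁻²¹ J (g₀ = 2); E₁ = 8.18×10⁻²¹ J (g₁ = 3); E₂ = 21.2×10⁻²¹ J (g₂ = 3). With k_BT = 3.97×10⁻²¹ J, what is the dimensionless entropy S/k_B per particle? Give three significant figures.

Eᵢ/kT = 0.40554, 2.0605, 5.3401.
Z = Σ gᵢe^(−Eᵢ/kT) = 2·e^(−0.40554) + 3·e^(−2.0605) + 3·e^(−5.3401) = 1.3332 + 0.38217 + 0.014386 = 1.7298.
⟨E⟩ = Σ EᵢPᵢ = 3.2244 ×10⁻²¹ J.
S/k_B = ln Z + ⟨E⟩/kT = ln(1.7298) + 3.2244/3.97 = 0.54801 + 0.81219 = 1.36.

1.36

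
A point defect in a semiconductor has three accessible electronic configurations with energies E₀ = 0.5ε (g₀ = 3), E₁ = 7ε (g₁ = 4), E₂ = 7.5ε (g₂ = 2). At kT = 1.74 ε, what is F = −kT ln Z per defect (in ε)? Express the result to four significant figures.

-1.486 ε

Eᵢ/kT = 0.287356, 4.02299, 4.31034.
Z = Σ gᵢe^(−Eᵢ/kT) = 3·e^(−0.287356) + 4·e^(−4.02299) + 2·e^(−4.31034) = 2.25073 + 0.0715975 + 0.0268580 = 2.34919.
F = −kT ln Z = −1.74 × ln(2.34919) = −1.74 × 0.854071 = -1.486 ε.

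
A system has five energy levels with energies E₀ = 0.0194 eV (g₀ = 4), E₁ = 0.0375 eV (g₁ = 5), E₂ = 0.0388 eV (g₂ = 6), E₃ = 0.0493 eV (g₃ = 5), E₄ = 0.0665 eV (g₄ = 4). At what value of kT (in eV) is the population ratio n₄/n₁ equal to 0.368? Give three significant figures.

n₄/n₁ = (g₄/g₁) exp[−(E₄−E₁)/kT] = 0.368.
⇒ (E₄−E₁)/kT = ln((4/5)/0.368) = ln(2.1739) = 0.77652.
kT = 0.0290 eV / 0.77652 = 0.0373 eV.

0.0373 eV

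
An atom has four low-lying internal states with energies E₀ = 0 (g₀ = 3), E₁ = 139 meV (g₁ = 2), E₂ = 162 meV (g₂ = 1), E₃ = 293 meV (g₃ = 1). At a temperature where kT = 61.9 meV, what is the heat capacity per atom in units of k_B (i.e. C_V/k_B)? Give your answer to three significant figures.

0.490

Eᵢ/kT = 0, 2.2456, 2.6171, 4.7334.
Z = Σ gᵢe^(−Eᵢ/kT) = 3·e^(−0) + 2·e^(−2.2456) + 1·e^(−2.6171) + 1·e^(−4.7334) = 3.0000 + 0.21173 + 0.073014 + 0.0087965 = 3.2935.
⟨E⟩ = 13.310 meV, ⟨E²⟩ = 2053.2 meV².
C_V/k_B = (⟨E²⟩ − ⟨E⟩²)/(kT)² = (2053.2 − 177.16)/3831.6 = 0.490.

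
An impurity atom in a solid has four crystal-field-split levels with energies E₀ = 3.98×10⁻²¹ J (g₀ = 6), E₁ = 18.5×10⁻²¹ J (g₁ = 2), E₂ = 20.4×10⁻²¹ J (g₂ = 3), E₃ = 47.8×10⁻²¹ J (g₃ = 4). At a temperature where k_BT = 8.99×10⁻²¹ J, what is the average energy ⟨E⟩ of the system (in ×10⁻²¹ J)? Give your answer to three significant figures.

6.16 ×10⁻²¹ J

Eᵢ/kT = 0.44271, 2.0578, 2.2692, 5.3170.
Z = Σ gᵢe^(−Eᵢ/kT) = 6·e^(−0.44271) + 2·e^(−2.0578) + 3·e^(−2.2692) + 4·e^(−5.3170) = 3.8538 + 0.25547 + 0.31018 + 0.019630 = 4.4391.
⟨E⟩ = Σ Eᵢ gᵢe^(−Eᵢ/kT) / Z = (3.98·3.8538 + 18.5·0.25547 + 20.4·0.31018 + 47.8·0.019630) / 4.4391 = 6.16 ×10⁻²¹ J.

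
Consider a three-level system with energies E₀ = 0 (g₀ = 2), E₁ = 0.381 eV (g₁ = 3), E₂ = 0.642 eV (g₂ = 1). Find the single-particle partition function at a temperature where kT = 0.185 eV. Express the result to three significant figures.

Z = 2.41

Eᵢ/kT = 0, 2.0595, 3.4703.
Z = Σ gᵢe^(−Eᵢ/kT) = 2·e^(−0) + 3·e^(−2.0595) + 1·e^(−3.4703) = 2.0000 + 0.38255 + 0.031108 = 2.4137.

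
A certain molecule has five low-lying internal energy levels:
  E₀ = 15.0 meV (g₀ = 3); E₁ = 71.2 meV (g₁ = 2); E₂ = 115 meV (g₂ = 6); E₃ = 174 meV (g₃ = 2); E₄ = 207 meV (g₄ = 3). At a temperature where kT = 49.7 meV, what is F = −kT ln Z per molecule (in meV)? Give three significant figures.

Eᵢ/kT = 0.30181, 1.4326, 2.3139, 3.5010, 4.1650.
Z = Σ gᵢe^(−Eᵢ/kT) = 3·e^(−0.30181) + 2·e^(−1.4326) + 6·e^(−2.3139) + 2·e^(−3.5010) + 3·e^(−4.1650) = 2.2184 + 0.47738 + 0.59325 + 0.060334 + 0.046589 = 3.3960.
F = −kT ln Z = −49.7 × ln(3.3960) = −49.7 × 1.2226 = -60.8 meV.

-60.8 meV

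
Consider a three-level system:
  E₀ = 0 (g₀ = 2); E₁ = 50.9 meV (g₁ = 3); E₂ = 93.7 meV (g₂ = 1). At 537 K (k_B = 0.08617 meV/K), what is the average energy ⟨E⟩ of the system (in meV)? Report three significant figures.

20.2 meV

k_BT = 0.08617 × 537 K = 46.273 meV.
Eᵢ/kT = 0, 1.1000, 2.0249.
Z = Σ gᵢe^(−Eᵢ/kT) = 2·e^(−0) + 3·e^(−1.1000) + 1·e^(−2.0249) = 2.0000 + 0.99861 + 0.13201 = 3.1306.
⟨E⟩ = Σ Eᵢ gᵢe^(−Eᵢ/kT) / Z = (0·2.0000 + 50.9·0.99861 + 93.7·0.13201) / 3.1306 = 20.2 meV.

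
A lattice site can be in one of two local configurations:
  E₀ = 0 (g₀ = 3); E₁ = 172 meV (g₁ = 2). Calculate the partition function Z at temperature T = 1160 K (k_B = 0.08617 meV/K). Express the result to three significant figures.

Z = 3.36

k_BT = 0.08617 × 1160 K = 99.957 meV.
Eᵢ/kT = 0, 1.7207.
Z = Σ gᵢe^(−Eᵢ/kT) = 3·e^(−0) + 2·e^(−1.7207) = 3.0000 + 0.35788 = 3.3579.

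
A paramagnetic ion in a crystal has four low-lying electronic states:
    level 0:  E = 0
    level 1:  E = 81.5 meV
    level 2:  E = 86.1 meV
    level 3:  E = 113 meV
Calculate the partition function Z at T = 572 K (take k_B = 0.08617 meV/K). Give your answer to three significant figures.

k_BT = 0.08617 × 572 K = 49.289 meV.
Eᵢ/kT = 0, 1.6535, 1.7468, 2.2926.
Z = Σ e^(−Eᵢ/kT) = e^(−0) + e^(−1.6535) + e^(−1.7468) + e^(−2.2926) = 1.0000 + 0.19138 + 0.17433 + 0.10100 = 1.4667.

Z = 1.47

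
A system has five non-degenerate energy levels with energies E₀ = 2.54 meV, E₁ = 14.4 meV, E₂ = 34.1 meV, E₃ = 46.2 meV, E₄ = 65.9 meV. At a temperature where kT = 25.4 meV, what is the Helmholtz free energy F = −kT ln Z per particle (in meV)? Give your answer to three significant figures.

Eᵢ/kT = 0.10000, 0.56693, 1.3425, 1.8189, 2.5945.
Z = Σ e^(−Eᵢ/kT) = e^(−0.10000) + e^(−0.56693) + e^(−1.3425) + e^(−1.8189) + e^(−2.5945) = 0.90484 + 0.56726 + 0.26119 + 0.16220 + 0.074683 = 1.9702.
F = −kT ln Z = −25.4 × ln(1.9702) = −25.4 × 0.67814 = -17.2 meV.

-17.2 meV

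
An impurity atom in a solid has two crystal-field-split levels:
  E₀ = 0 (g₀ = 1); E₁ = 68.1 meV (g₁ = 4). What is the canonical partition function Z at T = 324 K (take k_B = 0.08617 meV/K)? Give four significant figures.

Z = 1.349

k_BT = 0.08617 × 324 K = 27.9191 meV.
Eᵢ/kT = 0, 2.43919.
Z = Σ gᵢe^(−Eᵢ/kT) = 1·e^(−0) + 4·e^(−2.43919) = 1.00000 + 0.348926 = 1.34893.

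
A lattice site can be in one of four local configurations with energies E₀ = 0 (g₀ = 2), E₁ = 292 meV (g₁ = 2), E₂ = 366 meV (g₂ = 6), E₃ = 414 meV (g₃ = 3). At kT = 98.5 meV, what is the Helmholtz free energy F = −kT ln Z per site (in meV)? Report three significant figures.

-81.8 meV

Eᵢ/kT = 0, 2.9645, 3.7157, 4.2030.
Z = Σ gᵢe^(−Eᵢ/kT) = 2·e^(−0) + 2·e^(−2.9645) + 6·e^(−3.7157) + 3·e^(−4.2030) = 2.0000 + 0.10317 + 0.14603 + 0.044852 = 2.2941.
F = −kT ln Z = −98.5 × ln(2.2941) = −98.5 × 0.83034 = -81.8 meV.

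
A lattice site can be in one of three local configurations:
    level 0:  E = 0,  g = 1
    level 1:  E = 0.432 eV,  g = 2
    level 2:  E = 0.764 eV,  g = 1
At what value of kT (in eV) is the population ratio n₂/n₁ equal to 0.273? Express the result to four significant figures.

0.5486 eV

n₂/n₁ = (g₂/g₁) exp[−(E₂−E₁)/kT] = 0.273.
⇒ (E₂−E₁)/kT = ln((1/2)/0.273) = ln(1.83150) = 0.605135.
kT = 0.332 eV / 0.605135 = 0.5486 eV.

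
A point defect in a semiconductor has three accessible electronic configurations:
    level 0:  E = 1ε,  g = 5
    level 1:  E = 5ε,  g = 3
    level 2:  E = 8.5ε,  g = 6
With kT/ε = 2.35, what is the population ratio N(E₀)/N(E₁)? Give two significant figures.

9.1

n₀/n₁ = (g₀/g₁) exp[−(E₀−E₁)/kT] = (5/3) × exp(−(-4ε)/(2.35ε)) = (5/3) × exp(1.702) = 9.1.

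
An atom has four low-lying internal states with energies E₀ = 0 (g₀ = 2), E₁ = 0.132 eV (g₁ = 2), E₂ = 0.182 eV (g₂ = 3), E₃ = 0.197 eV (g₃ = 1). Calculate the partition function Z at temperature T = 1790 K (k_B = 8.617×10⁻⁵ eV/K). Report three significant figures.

k_BT = 8.617×10⁻⁵ × 1790 K = 0.15424 eV.
Eᵢ/kT = 0, 0.85581, 1.1800, 1.2772.
Z = Σ gᵢe^(−Eᵢ/kT) = 2·e^(−0) + 2·e^(−0.85581) + 3·e^(−1.1800) + 1·e^(−1.2772) = 2.0000 + 0.84988 + 0.92184 + 0.27882 = 4.0505.

Z = 4.05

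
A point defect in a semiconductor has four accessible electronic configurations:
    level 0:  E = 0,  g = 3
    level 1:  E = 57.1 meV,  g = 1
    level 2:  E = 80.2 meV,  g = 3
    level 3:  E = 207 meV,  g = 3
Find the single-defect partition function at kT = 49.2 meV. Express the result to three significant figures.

Z = 3.95

Eᵢ/kT = 0, 1.1606, 1.6301, 4.2073.
Z = Σ gᵢe^(−Eᵢ/kT) = 3·e^(−0) + 1·e^(−1.1606) + 3·e^(−1.6301) + 3·e^(−4.2073) = 3.0000 + 0.31330 + 0.58773 + 0.044660 = 3.9457.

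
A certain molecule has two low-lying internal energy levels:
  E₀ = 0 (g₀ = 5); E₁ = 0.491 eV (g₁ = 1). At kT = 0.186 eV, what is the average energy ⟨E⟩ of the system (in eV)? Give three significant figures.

0.00691 eV

Eᵢ/kT = 0, 2.6398.
Z = Σ gᵢe^(−Eᵢ/kT) = 5·e^(−0) + 1·e^(−2.6398) = 5.0000 + 0.071376 = 5.0714.
⟨E⟩ = Σ Eᵢ gᵢe^(−Eᵢ/kT) / Z = (0·5.0000 + 0.491·0.071376) / 5.0714 = 0.00691 eV.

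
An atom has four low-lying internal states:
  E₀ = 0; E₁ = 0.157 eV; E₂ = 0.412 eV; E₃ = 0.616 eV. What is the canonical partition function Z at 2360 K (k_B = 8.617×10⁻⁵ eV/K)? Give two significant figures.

Z = 1.6

k_BT = 8.617×10⁻⁵ × 2360 K = 0.2034 eV.
Eᵢ/kT = 0, 0.7719, 2.026, 3.029.
Z = Σ e^(−Eᵢ/kT) = e^(−0) + e^(−0.7719) + e^(−2.026) + e^(−3.029) = 1.000 + 0.4621 + 0.1319 + 0.04836 = 1.642.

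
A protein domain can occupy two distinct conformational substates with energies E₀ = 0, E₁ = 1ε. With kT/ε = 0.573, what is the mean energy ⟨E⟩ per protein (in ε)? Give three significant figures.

0.149 ε

Eᵢ/kT = 0, 1.7452.
Z = Σ e^(−Eᵢ/kT) = e^(−0) + e^(−1.7452) = 1.0000 + 0.17461 = 1.1746.
⟨E⟩ = Σ Eᵢ e^(−Eᵢ/kT) / Z = (0·1.0000 + 1·0.17461) / 1.1746 = 0.149 ε.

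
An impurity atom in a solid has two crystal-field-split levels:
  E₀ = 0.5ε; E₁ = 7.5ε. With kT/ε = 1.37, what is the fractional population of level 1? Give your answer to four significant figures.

0.006003

Eᵢ/kT = 0.364964, 5.47445.
Z = Σ e^(−Eᵢ/kT) = e^(−0.364964) + e^(−5.47445) = 0.694222 + 0.00419253 = 0.698415.
P₁ = e^(−E₁/kT) / Z = 0.00419253/0.698415 = 0.006003.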